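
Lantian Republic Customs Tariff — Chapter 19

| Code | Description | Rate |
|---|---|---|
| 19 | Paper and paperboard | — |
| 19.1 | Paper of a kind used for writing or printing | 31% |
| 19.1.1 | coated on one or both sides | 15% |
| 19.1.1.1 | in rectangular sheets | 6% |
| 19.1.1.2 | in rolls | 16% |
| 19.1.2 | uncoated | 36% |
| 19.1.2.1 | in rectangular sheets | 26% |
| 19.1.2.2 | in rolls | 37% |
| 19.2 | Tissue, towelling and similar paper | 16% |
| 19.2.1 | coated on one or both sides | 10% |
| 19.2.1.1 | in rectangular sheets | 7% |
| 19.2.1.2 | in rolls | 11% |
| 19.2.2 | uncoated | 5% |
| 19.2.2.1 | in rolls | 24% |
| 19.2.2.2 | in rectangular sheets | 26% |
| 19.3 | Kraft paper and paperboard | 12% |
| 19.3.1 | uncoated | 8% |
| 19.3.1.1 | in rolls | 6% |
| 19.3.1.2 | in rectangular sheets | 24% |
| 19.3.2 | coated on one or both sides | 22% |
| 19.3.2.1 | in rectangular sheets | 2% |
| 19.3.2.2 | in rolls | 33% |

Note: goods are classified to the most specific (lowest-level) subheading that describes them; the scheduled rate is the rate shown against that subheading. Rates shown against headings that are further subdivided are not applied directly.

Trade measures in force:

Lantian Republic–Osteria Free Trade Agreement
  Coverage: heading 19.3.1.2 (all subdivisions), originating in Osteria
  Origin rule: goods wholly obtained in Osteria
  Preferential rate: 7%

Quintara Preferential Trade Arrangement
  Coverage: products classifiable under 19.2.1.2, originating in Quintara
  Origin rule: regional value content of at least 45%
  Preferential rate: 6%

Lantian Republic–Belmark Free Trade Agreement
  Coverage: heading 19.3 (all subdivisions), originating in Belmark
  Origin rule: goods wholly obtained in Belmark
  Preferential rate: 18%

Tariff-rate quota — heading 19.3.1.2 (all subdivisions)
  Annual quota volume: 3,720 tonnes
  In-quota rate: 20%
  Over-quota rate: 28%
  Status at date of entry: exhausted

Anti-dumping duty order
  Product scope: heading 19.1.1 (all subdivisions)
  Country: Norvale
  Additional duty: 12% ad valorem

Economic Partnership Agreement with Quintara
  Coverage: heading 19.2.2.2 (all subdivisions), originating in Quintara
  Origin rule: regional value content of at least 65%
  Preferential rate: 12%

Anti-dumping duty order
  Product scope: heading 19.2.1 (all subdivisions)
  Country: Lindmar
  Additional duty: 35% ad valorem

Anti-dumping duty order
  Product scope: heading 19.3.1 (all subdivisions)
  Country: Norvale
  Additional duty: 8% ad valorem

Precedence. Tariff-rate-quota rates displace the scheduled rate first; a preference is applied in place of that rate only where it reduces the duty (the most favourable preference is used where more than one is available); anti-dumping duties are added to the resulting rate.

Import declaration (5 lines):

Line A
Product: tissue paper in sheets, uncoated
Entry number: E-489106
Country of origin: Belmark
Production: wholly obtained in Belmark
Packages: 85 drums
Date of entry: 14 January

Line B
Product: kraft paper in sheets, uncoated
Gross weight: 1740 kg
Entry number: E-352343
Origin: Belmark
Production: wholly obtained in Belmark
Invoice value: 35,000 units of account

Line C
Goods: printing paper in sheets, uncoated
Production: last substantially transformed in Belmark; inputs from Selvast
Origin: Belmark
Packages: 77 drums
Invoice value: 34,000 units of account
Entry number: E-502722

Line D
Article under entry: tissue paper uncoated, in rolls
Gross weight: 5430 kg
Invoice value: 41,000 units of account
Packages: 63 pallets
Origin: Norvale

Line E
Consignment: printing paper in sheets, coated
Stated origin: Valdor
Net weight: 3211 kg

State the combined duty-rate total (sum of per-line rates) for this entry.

100%

Line A: tissue paper → 19.2; uncoated → 19.2.2; in sheets → 19.2.2.2. Scheduled 26%. Belmark agreement on 19.3: 19.2.2.2 not covered. → 26%.
Line B: kraft paper → 19.3; uncoated → 19.3.1; in sheets → 19.3.1.2. Scheduled 24%. quota on 19.3.1.2 exhausted → over-quota 28%; Belmark agreement on 19.3: wholly obtained → 18% available; preferential 18%. → 18%.
Line C: printing paper → 19.1; uncoated → 19.1.2; in sheets → 19.1.2.1. Scheduled 26%. Belmark agreement on 19.3: 19.1.2.1 not covered. → 26%.
Line D: tissue paper → 19.2; uncoated → 19.2.2; in rolls → 19.2.2.1. Scheduled 24%. No special measure applies. → 24%.
Line E: printing paper → 19.1; coated → 19.1.1; in sheets → 19.1.1.1. Scheduled 6%. No special measure applies. → 6%.
Sum: 26% + 18% + 26% + 24% + 6% = 100%.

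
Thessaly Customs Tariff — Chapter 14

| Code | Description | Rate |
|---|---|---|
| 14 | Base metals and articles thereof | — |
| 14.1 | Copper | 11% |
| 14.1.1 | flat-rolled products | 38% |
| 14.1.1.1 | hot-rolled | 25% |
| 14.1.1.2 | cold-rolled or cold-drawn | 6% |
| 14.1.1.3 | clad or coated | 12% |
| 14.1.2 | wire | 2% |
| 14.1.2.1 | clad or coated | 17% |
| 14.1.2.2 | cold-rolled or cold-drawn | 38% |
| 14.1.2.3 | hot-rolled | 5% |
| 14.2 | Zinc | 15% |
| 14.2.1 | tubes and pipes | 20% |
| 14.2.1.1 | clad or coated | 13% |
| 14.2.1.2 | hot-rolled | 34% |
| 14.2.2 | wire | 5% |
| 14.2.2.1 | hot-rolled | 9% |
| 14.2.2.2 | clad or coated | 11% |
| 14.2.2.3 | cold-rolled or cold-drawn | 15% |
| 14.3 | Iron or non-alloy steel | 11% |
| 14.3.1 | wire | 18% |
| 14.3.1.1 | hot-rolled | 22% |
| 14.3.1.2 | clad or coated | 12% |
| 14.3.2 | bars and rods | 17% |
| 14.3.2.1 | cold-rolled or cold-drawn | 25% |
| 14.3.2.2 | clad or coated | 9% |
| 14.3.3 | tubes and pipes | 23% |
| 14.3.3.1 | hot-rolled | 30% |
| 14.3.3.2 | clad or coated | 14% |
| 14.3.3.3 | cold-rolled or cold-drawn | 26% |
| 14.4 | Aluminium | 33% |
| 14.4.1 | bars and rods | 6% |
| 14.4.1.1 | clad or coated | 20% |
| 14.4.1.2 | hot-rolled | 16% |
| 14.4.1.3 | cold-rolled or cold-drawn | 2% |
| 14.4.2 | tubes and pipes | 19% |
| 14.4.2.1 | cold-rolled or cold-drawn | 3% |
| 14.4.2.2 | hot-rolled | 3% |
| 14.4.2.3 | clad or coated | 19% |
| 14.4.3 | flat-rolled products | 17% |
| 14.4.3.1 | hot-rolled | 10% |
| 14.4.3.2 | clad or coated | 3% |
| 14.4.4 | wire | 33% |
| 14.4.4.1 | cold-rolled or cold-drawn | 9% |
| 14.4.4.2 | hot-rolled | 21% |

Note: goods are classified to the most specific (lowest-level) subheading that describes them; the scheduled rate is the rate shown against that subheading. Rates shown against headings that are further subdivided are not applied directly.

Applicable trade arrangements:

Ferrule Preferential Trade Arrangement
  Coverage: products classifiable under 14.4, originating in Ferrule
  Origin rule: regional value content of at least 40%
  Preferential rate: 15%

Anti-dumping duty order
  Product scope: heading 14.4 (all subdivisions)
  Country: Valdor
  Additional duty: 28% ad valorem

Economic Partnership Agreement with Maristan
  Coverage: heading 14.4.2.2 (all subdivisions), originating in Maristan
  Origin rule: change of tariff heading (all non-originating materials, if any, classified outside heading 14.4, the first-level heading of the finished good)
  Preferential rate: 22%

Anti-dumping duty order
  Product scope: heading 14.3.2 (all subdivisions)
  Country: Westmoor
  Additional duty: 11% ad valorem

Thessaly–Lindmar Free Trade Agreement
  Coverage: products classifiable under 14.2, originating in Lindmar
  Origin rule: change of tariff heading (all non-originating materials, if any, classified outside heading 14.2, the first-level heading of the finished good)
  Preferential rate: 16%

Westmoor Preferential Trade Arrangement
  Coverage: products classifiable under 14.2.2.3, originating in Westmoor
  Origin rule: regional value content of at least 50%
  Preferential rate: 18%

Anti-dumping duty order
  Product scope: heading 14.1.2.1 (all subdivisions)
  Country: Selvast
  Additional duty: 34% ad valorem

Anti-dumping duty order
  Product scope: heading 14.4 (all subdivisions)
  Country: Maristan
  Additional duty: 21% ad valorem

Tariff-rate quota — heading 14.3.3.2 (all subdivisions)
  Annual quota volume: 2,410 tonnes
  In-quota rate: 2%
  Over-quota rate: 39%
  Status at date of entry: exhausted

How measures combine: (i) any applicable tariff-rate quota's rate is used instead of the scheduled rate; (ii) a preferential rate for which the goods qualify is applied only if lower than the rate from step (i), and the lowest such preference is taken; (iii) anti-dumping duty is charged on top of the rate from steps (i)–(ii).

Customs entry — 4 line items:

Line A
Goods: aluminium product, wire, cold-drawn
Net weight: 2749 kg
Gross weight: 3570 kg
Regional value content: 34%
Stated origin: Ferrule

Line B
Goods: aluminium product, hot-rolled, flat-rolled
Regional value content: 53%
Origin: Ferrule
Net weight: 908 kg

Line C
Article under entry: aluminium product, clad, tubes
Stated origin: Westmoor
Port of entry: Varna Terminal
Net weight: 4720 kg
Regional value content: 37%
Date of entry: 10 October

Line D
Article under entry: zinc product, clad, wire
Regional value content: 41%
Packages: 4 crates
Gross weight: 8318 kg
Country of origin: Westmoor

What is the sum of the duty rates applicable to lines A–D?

Line A: aluminium → 14.4; wire → 14.4.4; cold-drawn → 14.4.4.1. Scheduled 9%. Ferrule agreement on 14.4: RVC < 40%. → 9%.
Line B: aluminium → 14.4; flat-rolled → 14.4.3; hot-rolled → 14.4.3.1. Scheduled 10%. Ferrule agreement on 14.4: RVC ≥ 40% → 15% available; preference 15% not lower than 10% → no reduction. → 10%.
Line C: aluminium → 14.4; tubes → 14.4.2; clad → 14.4.2.3. Scheduled 19%. Westmoor agreement on 14.2.2.3: 14.4.2.3 not covered. → 19%.
Line D: zinc → 14.2; wire → 14.2.2; clad → 14.2.2.2. Scheduled 11%. Westmoor agreement on 14.2.2.3: 14.2.2.2 not covered. → 11%.
Sum: 9% + 10% + 19% + 11% = 49%.

49%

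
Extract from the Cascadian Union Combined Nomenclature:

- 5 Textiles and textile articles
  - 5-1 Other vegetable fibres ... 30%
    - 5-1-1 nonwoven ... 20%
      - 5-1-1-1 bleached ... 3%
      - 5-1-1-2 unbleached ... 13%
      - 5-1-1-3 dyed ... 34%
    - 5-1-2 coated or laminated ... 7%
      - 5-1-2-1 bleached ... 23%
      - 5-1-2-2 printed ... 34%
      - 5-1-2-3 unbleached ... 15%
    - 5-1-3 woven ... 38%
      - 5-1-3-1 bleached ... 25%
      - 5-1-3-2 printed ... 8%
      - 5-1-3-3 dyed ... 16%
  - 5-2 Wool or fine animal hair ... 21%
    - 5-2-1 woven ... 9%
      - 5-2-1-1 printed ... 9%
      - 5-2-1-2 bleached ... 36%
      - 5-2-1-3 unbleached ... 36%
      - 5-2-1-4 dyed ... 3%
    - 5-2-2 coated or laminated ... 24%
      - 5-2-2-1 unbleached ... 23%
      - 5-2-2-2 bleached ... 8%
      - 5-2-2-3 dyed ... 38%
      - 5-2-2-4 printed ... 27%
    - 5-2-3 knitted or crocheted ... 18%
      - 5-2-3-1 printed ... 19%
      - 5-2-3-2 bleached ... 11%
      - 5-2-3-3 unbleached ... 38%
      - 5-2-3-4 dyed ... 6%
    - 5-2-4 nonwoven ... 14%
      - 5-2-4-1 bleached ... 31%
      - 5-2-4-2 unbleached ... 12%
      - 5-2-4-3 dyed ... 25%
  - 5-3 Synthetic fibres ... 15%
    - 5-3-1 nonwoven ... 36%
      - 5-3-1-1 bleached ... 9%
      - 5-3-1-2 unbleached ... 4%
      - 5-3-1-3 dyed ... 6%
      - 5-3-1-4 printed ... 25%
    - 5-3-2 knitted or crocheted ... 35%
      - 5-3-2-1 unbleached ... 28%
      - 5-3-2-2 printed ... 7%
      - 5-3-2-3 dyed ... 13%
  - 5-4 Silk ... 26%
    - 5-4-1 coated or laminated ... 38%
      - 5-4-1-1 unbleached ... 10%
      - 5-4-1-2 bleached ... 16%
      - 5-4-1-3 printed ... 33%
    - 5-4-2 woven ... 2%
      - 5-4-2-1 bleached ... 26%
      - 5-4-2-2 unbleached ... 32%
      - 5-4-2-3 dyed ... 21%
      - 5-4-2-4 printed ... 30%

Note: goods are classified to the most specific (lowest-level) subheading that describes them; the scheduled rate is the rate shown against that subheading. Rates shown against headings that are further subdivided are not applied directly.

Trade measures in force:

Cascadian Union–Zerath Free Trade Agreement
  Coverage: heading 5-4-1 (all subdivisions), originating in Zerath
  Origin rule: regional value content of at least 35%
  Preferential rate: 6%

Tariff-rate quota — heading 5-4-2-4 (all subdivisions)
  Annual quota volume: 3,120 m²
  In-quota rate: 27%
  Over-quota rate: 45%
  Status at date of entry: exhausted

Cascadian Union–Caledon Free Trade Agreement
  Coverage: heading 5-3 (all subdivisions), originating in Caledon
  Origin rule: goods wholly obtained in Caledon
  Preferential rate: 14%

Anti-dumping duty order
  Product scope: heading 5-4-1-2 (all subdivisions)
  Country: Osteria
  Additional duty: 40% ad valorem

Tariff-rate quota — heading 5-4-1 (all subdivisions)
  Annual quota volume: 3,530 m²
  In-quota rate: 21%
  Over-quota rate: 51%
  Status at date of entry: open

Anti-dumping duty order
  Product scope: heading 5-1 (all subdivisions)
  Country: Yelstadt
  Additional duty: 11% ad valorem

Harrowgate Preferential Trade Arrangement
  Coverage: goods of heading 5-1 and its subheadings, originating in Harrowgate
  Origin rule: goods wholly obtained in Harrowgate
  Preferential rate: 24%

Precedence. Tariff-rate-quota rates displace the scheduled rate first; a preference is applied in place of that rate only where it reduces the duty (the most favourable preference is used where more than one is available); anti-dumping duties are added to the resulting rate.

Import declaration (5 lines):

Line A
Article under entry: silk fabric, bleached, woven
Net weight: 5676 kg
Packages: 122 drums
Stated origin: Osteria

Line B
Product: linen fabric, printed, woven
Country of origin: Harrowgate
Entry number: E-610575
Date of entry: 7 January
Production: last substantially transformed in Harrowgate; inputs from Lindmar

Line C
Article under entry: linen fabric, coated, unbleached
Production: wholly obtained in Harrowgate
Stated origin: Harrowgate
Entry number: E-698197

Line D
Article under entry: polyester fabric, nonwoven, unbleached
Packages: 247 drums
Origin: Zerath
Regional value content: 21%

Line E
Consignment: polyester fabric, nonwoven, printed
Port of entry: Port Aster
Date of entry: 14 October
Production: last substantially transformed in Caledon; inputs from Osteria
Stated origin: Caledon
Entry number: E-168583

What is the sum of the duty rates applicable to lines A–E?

Line A: silk → 5-4; woven → 5-4-2; bleached → 5-4-2-1. Scheduled 26%. No special measure applies. → 26%.
Line B: linen → 5-1; woven → 5-1-3; printed → 5-1-3-2. Scheduled 8%. Harrowgate agreement on 5-1: not wholly obtained. → 8%.
Line C: linen → 5-1; coated → 5-1-2; unbleached → 5-1-2-3. Scheduled 15%. Harrowgate agreement on 5-1: wholly obtained → 24% available; preference 24% not lower than 15% → no reduction. → 15%.
Line D: polyester → 5-3; nonwoven → 5-3-1; unbleached → 5-3-1-2. Scheduled 4%. Zerath agreement on 5-4-1: 5-3-1-2 not covered. → 4%.
Line E: polyester → 5-3; nonwoven → 5-3-1; printed → 5-3-1-4. Scheduled 25%. Caledon agreement on 5-3: not wholly obtained. → 25%.
Sum: 26% + 8% + 15% + 4% + 25% = 78%.

78%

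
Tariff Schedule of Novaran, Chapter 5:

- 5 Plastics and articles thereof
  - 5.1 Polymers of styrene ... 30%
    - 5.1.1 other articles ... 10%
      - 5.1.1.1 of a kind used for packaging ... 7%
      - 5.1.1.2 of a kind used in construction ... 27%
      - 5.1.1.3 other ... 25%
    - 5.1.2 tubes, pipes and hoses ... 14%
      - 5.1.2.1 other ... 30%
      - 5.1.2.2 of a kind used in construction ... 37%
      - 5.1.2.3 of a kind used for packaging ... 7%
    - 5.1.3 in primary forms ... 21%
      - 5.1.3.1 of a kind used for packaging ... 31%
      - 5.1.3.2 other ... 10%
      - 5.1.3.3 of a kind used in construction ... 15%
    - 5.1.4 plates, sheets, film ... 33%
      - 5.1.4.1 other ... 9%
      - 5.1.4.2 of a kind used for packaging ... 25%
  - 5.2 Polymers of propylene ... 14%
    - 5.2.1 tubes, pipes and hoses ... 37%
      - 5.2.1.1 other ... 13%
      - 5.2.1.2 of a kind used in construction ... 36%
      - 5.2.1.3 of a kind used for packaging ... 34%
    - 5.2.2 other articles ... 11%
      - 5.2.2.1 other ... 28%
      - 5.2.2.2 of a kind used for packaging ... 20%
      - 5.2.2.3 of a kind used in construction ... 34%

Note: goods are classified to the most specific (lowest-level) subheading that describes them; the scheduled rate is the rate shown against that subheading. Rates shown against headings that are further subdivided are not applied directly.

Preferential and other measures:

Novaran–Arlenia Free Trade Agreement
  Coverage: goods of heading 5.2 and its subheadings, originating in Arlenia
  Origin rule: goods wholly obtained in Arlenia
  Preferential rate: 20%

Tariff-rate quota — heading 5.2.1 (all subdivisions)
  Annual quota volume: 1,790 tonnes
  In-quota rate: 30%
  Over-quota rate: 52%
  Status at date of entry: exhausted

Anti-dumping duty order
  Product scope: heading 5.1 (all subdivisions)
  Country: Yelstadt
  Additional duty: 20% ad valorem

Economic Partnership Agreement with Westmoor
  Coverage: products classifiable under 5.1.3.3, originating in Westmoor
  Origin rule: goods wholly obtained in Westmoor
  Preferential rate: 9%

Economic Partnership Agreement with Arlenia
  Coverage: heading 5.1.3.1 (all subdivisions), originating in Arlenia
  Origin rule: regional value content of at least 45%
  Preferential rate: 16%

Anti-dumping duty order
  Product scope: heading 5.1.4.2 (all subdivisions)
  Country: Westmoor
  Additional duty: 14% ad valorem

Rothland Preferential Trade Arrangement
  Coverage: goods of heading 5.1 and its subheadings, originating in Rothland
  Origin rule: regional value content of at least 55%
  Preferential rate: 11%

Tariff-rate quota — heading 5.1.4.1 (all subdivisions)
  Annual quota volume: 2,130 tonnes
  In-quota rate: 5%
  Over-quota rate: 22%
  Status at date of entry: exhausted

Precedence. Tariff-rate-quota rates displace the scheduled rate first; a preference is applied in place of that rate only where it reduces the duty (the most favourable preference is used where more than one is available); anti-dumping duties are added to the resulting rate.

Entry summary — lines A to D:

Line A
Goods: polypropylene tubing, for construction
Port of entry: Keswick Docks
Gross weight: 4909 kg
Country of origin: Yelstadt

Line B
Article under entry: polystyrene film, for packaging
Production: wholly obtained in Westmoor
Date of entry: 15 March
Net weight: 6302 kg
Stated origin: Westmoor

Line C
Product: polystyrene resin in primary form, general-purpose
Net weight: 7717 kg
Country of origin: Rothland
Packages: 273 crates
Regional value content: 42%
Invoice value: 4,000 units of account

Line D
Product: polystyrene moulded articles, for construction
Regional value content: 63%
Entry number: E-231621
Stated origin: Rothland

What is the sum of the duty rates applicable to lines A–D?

Line A: polypropylene → 5.2; tubing → 5.2.1; for construction → 5.2.1.2. Scheduled 36%. quota on 5.2.1 exhausted → over-quota 52%. → 52%.
Line B: polystyrene → 5.1; film → 5.1.4; for packaging → 5.1.4.2. Scheduled 25%. Westmoor agreement on 5.1.3.3: 5.1.4.2 not covered; anti-dumping (Westmoor, 5.1.4.2): +14%; total 25% + 14% = 39%. → 39%.
Line C: polystyrene → 5.1; resin in primary form → 5.1.3; general-purpose → 5.1.3.2. Scheduled 10%. Rothland agreement on 5.1: RVC < 55%. → 10%.
Line D: polystyrene → 5.1; moulded articles → 5.1.1; for construction → 5.1.1.2. Scheduled 27%. Rothland agreement on 5.1: RVC ≥ 55% → 11% available; preferential 11%. → 11%.
Sum: 52% + 39% + 10% + 11% = 112%.

112%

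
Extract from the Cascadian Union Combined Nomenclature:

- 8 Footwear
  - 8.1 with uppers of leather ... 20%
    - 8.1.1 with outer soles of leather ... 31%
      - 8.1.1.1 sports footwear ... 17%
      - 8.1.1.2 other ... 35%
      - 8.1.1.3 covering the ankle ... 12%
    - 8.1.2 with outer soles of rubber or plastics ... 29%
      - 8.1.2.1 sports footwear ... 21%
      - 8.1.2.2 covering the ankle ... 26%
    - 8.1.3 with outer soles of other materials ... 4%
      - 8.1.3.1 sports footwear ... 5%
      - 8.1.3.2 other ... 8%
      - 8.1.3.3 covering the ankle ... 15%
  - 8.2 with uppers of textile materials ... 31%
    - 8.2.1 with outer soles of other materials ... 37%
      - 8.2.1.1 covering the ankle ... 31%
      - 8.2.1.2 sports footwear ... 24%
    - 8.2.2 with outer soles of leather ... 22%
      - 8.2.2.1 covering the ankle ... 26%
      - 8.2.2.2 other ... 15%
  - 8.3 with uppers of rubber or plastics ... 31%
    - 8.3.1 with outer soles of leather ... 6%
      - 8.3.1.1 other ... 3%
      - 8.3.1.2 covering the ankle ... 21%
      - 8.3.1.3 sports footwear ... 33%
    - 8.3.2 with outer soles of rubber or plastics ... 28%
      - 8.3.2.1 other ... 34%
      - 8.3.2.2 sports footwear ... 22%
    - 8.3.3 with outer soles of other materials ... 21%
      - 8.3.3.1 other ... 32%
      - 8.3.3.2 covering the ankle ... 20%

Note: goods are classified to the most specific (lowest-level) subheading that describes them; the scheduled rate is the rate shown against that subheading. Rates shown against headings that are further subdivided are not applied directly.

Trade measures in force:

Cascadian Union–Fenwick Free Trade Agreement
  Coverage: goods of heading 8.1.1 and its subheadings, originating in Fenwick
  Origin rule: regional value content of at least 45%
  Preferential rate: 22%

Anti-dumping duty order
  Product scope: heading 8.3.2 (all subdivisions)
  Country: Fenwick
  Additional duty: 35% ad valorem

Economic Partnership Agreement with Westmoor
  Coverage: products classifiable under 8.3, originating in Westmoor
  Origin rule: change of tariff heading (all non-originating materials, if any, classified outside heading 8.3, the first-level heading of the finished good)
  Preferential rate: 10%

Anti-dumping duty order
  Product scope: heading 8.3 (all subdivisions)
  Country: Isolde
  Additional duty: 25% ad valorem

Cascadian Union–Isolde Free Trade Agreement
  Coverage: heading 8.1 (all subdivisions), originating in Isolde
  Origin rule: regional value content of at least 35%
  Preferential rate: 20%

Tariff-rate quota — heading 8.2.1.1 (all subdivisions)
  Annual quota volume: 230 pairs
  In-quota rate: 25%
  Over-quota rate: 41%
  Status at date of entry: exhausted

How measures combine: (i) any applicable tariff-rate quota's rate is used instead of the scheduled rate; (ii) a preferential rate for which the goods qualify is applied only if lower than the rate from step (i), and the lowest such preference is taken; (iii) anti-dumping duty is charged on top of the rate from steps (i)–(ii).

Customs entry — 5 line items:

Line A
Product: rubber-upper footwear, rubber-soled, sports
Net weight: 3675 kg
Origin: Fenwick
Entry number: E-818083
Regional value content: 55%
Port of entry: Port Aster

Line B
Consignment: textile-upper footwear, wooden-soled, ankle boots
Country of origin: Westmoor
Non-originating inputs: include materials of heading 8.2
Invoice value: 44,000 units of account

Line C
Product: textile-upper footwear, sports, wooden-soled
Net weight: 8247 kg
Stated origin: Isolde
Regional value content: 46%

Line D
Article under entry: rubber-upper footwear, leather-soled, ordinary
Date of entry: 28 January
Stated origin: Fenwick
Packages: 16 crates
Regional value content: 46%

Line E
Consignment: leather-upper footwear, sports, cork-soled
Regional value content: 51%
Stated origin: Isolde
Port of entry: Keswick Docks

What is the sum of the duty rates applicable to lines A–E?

130%

Line A: rubber-upper → 8.3; rubber-soled → 8.3.2; sports → 8.3.2.2. Scheduled 22%. Fenwick agreement on 8.1.1: 8.3.2.2 not covered; anti-dumping (Fenwick, 8.3.2): +35%; total 22% + 35% = 57%. → 57%.
Line B: textile-upper → 8.2; wooden-soled → 8.2.1; ankle boots → 8.2.1.1. Scheduled 31%. quota on 8.2.1.1 exhausted → over-quota 41%; Westmoor agreement on 8.3: 8.2.1.1 not covered. → 41%.
Line C: textile-upper → 8.2; wooden-soled → 8.2.1; sports → 8.2.1.2. Scheduled 24%. Isolde agreement on 8.1: 8.2.1.2 not covered. → 24%.
Line D: rubber-upper → 8.3; leather-soled → 8.3.1; ordinary → 8.3.1.1. Scheduled 3%. Fenwick agreement on 8.1.1: 8.3.1.1 not covered. → 3%.
Line E: leather-upper → 8.1; cork-soled → 8.1.3; sports → 8.1.3.1. Scheduled 5%. Isolde agreement on 8.1: RVC ≥ 35% → 20% available; preference 20% not lower than 5% → no reduction. → 5%.
Sum: 57% + 41% + 24% + 3% + 5% = 130%.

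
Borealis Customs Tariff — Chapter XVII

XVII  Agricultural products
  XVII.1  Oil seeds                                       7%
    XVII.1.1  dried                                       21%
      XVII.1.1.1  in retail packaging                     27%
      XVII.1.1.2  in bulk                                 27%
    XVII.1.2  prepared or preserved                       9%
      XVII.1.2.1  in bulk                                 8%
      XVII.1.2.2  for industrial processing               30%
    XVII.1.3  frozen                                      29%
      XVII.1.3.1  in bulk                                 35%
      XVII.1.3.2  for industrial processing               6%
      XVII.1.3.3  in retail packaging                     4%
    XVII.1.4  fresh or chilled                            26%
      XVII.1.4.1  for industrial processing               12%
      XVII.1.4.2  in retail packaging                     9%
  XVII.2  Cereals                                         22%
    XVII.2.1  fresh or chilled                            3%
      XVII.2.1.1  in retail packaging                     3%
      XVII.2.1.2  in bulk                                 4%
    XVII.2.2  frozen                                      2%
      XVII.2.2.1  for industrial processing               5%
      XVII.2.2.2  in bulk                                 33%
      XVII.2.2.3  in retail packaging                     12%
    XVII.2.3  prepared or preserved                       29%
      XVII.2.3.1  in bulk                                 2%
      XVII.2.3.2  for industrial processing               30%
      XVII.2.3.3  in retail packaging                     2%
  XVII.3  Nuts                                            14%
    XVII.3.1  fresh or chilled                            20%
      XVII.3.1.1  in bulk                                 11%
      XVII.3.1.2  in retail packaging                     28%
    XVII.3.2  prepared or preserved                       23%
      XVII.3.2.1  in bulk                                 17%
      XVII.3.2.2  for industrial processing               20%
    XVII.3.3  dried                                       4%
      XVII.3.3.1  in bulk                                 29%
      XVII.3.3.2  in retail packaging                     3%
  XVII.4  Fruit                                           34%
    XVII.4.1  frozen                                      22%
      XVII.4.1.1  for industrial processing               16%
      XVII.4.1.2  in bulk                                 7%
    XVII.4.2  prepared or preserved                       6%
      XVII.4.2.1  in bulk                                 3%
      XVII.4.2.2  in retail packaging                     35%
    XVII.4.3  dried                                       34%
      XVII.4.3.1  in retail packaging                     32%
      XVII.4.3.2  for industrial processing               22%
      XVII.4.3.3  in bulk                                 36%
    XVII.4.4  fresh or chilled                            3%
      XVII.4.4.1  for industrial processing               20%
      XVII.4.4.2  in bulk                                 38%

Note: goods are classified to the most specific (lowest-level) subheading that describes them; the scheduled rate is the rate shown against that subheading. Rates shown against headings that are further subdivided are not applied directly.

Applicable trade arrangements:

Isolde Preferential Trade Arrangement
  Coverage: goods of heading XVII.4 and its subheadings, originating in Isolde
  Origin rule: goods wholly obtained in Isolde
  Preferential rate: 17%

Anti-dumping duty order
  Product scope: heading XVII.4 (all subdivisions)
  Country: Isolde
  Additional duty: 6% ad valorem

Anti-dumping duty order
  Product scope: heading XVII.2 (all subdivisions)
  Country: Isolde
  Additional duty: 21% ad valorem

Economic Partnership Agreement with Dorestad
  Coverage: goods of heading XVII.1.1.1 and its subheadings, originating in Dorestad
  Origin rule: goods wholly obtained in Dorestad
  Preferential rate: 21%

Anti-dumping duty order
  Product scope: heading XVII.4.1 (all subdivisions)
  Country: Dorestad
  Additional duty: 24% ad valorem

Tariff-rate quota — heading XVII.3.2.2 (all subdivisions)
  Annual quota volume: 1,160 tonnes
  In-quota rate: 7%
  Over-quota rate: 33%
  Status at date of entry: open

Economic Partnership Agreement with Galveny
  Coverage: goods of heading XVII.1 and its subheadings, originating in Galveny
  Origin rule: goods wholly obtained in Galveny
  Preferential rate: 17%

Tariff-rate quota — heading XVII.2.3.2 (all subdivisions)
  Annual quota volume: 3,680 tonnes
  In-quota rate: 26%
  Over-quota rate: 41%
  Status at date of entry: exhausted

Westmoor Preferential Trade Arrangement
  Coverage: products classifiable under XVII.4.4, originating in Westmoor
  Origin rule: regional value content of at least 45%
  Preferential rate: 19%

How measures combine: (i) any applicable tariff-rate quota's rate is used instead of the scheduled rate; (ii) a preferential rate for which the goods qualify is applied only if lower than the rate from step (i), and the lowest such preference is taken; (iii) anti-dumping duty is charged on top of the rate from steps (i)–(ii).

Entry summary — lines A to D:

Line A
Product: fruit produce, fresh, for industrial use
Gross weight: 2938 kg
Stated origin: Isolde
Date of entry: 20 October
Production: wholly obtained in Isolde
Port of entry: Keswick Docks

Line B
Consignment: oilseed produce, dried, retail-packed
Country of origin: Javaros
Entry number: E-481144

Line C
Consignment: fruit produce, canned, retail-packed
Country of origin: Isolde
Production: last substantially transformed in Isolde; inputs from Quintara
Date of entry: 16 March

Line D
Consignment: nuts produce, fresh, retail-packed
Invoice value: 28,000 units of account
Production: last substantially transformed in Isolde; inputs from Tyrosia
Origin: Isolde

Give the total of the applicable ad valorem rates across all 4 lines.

Line A: fruit → XVII.4; fresh → XVII.4.4; for industrial use → XVII.4.4.1. Scheduled 20%. Isolde agreement on XVII.4: wholly obtained → 17% available; preferential 17%; anti-dumping (Isolde, XVII.4): +6%; total 17% + 6% = 23%. → 23%.
Line B: oilseed → XVII.1; dried → XVII.1.1; retail-packed → XVII.1.1.1. Scheduled 27%. No special measure applies. → 27%.
Line C: fruit → XVII.4; canned → XVII.4.2; retail-packed → XVII.4.2.2. Scheduled 35%. Isolde agreement on XVII.4: not wholly obtained; anti-dumping (Isolde, XVII.4): +6%; total 35% + 6% = 41%. → 41%.
Line D: nuts → XVII.3; fresh → XVII.3.1; retail-packed → XVII.3.1.2. Scheduled 28%. Isolde agreement on XVII.4: XVII.3.1.2 not covered. → 28%.
Sum: 23% + 27% + 41% + 28% = 119%.

119%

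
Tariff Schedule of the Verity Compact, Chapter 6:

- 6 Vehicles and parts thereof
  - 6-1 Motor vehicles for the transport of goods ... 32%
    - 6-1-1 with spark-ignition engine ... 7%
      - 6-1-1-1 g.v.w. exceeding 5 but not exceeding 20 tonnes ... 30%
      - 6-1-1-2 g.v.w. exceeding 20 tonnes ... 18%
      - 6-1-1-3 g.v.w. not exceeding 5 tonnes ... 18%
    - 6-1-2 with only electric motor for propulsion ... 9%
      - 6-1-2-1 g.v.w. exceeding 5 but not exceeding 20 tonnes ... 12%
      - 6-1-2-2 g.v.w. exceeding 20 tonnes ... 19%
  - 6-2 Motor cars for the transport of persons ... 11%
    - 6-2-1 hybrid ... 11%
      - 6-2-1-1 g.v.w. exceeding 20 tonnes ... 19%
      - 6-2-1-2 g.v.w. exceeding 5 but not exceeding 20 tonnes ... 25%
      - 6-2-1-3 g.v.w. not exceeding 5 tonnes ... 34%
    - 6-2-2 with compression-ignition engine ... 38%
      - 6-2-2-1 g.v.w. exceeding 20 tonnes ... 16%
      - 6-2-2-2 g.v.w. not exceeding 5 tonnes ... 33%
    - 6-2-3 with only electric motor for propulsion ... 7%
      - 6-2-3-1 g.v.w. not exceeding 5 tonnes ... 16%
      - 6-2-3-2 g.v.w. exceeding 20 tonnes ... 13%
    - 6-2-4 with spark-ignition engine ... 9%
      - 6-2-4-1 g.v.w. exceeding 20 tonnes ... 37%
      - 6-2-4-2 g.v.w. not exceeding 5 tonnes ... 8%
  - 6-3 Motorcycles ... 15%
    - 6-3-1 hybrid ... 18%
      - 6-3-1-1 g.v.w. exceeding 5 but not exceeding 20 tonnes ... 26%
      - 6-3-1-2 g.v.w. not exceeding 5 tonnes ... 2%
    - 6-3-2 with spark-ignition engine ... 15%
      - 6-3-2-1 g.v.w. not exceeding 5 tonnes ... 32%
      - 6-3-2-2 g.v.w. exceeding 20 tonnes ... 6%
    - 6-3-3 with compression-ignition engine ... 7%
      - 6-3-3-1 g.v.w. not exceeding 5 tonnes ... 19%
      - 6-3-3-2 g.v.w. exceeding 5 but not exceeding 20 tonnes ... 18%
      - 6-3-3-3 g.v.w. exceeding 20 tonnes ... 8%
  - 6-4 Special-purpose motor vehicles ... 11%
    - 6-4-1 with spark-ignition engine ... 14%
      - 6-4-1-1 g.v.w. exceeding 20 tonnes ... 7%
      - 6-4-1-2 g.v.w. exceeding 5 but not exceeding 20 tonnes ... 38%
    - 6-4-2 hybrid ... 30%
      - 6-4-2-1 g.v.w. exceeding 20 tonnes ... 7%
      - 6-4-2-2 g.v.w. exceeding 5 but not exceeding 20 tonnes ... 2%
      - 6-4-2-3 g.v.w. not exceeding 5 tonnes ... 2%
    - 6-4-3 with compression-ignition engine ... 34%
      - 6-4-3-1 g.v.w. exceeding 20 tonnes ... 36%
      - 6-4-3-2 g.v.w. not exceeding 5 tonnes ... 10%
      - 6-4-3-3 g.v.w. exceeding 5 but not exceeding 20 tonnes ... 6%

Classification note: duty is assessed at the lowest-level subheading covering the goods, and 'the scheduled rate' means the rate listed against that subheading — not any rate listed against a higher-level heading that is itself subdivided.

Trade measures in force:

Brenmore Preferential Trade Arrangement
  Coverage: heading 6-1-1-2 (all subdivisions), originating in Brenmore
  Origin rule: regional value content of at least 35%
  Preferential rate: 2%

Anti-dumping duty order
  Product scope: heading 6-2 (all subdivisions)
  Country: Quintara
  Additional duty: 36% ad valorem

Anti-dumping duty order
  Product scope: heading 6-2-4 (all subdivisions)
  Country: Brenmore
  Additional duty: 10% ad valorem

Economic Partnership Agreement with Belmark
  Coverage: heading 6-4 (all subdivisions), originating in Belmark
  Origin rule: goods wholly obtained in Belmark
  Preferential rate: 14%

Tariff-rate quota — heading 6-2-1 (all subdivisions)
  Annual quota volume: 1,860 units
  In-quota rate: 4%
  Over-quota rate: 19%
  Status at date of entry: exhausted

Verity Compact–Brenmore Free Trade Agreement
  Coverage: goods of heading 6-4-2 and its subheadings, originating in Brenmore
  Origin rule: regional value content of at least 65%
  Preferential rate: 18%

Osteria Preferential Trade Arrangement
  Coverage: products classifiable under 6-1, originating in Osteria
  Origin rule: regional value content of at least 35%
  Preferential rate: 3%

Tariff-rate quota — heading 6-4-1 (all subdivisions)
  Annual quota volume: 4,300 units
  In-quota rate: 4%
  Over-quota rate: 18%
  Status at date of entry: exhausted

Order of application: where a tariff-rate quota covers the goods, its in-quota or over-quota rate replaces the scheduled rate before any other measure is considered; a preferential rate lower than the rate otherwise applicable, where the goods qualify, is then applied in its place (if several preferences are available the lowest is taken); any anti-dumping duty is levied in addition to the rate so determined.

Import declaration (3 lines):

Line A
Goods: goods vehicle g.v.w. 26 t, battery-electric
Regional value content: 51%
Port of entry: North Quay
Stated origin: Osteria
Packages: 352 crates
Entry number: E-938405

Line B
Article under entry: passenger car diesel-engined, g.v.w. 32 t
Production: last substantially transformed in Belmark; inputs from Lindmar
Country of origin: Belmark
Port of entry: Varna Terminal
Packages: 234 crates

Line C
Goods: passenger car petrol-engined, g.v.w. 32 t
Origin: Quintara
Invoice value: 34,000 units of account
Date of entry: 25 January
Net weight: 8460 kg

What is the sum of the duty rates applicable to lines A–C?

92%

Line A: goods vehicle → 6-1; battery-electric → 6-1-2; g.v.w. 26 t → 6-1-2-2. Scheduled 19%. Osteria agreement on 6-1: RVC ≥ 35% → 3% available; preferential 3%. → 3%.
Line B: passenger car → 6-2; diesel-engined → 6-2-2; g.v.w. 32 t → 6-2-2-1. Scheduled 16%. Belmark agreement on 6-4: 6-2-2-1 not covered. → 16%.
Line C: passenger car → 6-2; petrol-engined → 6-2-4; g.v.w. 32 t → 6-2-4-1. Scheduled 37%. anti-dumping (Quintara, 6-2): +36%; total 37% + 36% = 73%. → 73%.
Sum: 3% + 16% + 73% = 92%.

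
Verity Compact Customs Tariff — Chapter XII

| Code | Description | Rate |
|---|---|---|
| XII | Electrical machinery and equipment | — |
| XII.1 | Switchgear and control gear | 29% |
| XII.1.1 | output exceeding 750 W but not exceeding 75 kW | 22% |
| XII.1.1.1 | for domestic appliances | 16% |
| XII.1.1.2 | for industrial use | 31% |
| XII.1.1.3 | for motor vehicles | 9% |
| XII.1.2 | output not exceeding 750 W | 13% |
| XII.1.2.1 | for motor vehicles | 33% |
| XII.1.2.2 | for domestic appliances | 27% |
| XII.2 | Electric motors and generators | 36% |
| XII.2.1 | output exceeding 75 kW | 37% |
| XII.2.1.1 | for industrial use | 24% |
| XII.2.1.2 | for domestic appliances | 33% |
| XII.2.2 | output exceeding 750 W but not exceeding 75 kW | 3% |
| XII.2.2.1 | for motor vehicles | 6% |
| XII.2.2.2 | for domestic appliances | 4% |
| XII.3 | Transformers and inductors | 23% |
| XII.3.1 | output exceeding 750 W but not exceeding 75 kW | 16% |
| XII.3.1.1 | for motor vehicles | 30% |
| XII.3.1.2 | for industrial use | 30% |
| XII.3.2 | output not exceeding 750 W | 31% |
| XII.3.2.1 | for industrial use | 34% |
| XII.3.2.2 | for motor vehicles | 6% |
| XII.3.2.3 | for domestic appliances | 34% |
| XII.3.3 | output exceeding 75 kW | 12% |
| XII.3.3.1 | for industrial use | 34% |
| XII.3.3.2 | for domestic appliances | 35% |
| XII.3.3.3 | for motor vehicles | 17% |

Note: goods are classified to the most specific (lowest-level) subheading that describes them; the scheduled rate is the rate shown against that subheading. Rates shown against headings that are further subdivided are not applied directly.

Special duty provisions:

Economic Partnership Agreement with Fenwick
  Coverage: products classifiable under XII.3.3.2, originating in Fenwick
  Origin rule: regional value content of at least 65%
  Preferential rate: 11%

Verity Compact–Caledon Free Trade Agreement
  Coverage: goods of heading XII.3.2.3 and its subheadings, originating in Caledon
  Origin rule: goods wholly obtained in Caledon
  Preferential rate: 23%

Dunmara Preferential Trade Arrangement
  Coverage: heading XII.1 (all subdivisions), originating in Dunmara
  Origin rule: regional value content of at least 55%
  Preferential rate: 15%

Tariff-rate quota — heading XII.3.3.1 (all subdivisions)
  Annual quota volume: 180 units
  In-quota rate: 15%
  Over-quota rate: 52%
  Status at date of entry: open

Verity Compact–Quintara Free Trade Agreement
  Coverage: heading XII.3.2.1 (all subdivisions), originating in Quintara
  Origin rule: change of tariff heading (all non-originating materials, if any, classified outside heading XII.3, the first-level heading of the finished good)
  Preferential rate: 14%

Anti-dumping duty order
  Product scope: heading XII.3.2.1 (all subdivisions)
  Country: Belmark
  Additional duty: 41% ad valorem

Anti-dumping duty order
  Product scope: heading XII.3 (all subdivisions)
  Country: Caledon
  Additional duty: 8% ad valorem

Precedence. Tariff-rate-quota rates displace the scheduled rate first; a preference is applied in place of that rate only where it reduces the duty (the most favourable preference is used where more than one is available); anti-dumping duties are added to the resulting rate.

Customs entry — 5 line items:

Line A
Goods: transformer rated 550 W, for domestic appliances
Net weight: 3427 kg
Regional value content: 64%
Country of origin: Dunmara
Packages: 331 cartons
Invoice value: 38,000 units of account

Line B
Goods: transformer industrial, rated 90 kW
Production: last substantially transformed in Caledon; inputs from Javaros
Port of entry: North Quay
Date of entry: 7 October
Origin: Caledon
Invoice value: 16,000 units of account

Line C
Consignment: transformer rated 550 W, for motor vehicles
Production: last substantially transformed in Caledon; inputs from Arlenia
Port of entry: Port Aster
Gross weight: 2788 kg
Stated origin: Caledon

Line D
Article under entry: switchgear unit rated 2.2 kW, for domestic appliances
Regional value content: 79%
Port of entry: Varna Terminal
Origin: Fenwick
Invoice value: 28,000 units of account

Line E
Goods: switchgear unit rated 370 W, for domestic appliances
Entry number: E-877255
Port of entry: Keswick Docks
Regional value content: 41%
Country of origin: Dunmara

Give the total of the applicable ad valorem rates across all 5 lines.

114%

Line A: transformer → XII.3; rated 550 W → XII.3.2; for domestic appliances → XII.3.2.3. Scheduled 34%. Dunmara agreement on XII.1: XII.3.2.3 not covered. → 34%.
Line B: transformer → XII.3; rated 90 kW → XII.3.3; industrial → XII.3.3.1. Scheduled 34%. quota on XII.3.3.1 open → in-quota 15%; Caledon agreement on XII.3.2.3: XII.3.3.1 not covered; anti-dumping (Caledon, XII.3): +8%; total 15% + 8% = 23%. → 23%.
Line C: transformer → XII.3; rated 550 W → XII.3.2; for motor vehicles → XII.3.2.2. Scheduled 6%. Caledon agreement on XII.3.2.3: XII.3.2.2 not covered; anti-dumping (Caledon, XII.3): +8%; total 6% + 8% = 14%. → 14%.
Line D: switchgear unit → XII.1; rated 2.2 kW → XII.1.1; for domestic appliances → XII.1.1.1. Scheduled 16%. Fenwick agreement on XII.3.3.2: XII.1.1.1 not covered. → 16%.
Line E: switchgear unit → XII.1; rated 370 W → XII.1.2; for domestic appliances → XII.1.2.2. Scheduled 27%. Dunmara agreement on XII.1: RVC < 55%. → 27%.
Sum: 34% + 23% + 14% + 16% + 27% = 114%.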